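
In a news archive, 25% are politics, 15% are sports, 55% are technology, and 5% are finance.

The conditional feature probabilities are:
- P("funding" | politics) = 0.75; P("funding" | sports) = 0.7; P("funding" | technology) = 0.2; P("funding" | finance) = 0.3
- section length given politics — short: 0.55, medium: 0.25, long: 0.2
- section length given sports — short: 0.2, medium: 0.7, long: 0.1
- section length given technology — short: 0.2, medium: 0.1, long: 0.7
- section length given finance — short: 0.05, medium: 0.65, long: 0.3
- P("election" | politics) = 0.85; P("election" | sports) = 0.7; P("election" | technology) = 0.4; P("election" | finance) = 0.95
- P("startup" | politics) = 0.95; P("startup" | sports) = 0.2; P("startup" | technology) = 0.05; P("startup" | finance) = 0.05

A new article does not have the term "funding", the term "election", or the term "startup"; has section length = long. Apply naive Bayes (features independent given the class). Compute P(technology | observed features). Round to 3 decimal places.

politics: 0.25 × (1−0.75) × 0.2 × (1−0.85) × (1−0.95) = 0.00009375
sports: 0.15 × (1−0.7) × 0.1 × (1−0.7) × (1−0.2) = 0.00108
technology: 0.55 × (1−0.2) × 0.7 × (1−0.4) × (1−0.05) = 0.17556
finance: 0.05 × (1−0.3) × 0.3 × (1−0.95) × (1−0.05) = 0.00049875
P(technology | x) = 0.17556 / 0.1772325 ≈ 0.991

0.991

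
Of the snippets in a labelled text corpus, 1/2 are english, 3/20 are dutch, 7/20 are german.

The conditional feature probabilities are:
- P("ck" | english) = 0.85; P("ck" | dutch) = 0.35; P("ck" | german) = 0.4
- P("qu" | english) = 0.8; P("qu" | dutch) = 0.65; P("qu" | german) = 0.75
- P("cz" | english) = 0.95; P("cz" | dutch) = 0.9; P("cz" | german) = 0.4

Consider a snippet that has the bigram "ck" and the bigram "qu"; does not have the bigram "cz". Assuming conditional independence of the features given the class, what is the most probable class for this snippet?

german

english: 0.5 × 0.85 × 0.8 × (1−0.95) = 0.017
dutch: 0.15 × 0.35 × 0.65 × (1−0.9) = 0.0034125
german: 0.35 × 0.4 × 0.75 × (1−0.4) = 0.063
Highest score → german.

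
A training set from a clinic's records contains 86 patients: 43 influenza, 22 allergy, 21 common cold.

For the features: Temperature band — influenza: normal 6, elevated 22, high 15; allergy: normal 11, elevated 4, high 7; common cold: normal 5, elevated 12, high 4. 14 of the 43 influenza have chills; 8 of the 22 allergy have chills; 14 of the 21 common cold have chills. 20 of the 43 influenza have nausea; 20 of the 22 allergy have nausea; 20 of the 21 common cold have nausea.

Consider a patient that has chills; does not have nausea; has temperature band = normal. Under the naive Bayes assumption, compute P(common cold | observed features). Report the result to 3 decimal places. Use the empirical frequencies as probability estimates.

0.101

influenza: (43/86) × (6/43) × (14/43) × (23/43) ≈ 0.0121499
allergy: (22/86) × (11/22) × (8/22) × (2/22) ≈ 0.00422833
common cold: (21/86) × (5/21) × (14/21) × (1/21) ≈ 0.0018457
P(common cold | x) = 0.0018457 / 0.01822393 ≈ 0.101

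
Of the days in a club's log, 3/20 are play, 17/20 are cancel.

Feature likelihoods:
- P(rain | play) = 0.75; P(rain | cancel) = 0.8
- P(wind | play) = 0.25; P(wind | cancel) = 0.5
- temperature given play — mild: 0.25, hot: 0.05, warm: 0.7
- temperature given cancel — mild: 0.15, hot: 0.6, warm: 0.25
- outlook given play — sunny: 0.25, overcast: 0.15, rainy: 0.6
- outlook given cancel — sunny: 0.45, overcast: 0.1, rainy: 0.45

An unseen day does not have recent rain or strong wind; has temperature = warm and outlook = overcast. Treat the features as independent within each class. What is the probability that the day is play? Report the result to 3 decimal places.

0.582

play: 0.15 × (1−0.75) × (1−0.25) × 0.7 × 0.15 = 0.002953125
cancel: 0.85 × (1−0.8) × (1−0.5) × 0.25 × 0.1 = 0.002125
P(play | x) = 0.002953125 / 0.005078125 ≈ 0.582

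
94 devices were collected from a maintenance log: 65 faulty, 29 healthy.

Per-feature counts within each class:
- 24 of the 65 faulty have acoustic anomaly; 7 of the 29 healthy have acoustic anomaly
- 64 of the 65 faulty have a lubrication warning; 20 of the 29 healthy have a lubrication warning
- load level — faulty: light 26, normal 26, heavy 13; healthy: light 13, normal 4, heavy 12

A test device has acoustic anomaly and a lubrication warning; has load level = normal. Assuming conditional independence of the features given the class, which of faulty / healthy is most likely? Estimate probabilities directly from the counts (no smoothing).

faulty: (65/94) × (24/65) × (64/65) × (26/65) ≈ 0.100556
healthy: (29/94) × (7/29) × (20/29) × (4/29) ≈ 0.00708377
Highest score → faulty.

faulty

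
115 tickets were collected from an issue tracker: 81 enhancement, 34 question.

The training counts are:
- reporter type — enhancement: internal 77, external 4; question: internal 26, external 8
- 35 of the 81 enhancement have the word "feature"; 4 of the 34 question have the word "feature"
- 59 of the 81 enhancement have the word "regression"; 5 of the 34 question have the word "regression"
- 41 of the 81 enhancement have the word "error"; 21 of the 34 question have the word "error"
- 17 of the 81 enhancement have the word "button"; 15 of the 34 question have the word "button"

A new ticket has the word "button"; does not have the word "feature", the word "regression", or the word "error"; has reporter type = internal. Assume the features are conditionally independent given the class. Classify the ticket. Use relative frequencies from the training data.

enhancement: (81/115) × (77/81) × (46/81) × (22/81) × (40/81) × (17/81) ≈ 0.0107039
question: (34/115) × (26/34) × (30/34) × (29/34) × (13/34) × (15/34) ≈ 0.0287021
Highest score → question.

question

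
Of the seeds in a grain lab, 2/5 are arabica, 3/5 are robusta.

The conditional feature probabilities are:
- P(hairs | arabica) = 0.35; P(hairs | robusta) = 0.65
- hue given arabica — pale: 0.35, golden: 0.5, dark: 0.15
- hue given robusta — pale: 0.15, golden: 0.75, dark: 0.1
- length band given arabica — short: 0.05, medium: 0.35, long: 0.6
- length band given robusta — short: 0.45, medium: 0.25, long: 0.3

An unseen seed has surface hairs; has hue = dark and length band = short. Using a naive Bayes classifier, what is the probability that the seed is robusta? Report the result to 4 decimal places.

arabica: 0.4 × 0.35 × 0.15 × 0.05 = 0.00105
robusta: 0.6 × 0.65 × 0.1 × 0.45 = 0.01755
P(robusta | x) = 0.01755 / 0.0186 ≈ 0.9435

0.9435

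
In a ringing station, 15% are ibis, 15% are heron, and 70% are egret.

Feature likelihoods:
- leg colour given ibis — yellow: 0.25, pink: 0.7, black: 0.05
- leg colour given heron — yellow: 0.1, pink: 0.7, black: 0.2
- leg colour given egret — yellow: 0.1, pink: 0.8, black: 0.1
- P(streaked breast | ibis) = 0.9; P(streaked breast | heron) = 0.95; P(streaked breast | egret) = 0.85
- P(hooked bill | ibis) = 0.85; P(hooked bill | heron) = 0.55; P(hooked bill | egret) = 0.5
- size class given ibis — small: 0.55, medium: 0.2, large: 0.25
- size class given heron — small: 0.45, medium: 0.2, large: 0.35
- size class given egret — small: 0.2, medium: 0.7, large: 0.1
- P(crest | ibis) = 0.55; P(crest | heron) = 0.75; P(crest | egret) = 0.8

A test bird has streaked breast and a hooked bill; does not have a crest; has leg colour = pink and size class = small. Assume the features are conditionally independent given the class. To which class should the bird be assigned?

ibis: 0.15 × 0.7 × 0.9 × 0.85 × 0.55 × (1−0.55) = 0.0198804375
heron: 0.15 × 0.7 × 0.95 × 0.55 × 0.45 × (1−0.75) = 0.00617203125
egret: 0.7 × 0.8 × 0.85 × 0.5 × 0.2 × (1−0.8) = 0.00952
Highest score → ibis.

ibis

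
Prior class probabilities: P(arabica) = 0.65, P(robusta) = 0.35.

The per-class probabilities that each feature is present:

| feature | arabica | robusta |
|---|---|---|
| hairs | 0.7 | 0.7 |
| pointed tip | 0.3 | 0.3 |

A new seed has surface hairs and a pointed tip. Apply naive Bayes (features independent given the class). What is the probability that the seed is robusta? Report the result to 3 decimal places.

0.350

arabica: 0.65 × 0.7 × 0.3 = 0.1365
robusta: 0.35 × 0.7 × 0.3 = 0.0735
P(robusta | x) = 0.0735 / 0.21 ≈ 0.350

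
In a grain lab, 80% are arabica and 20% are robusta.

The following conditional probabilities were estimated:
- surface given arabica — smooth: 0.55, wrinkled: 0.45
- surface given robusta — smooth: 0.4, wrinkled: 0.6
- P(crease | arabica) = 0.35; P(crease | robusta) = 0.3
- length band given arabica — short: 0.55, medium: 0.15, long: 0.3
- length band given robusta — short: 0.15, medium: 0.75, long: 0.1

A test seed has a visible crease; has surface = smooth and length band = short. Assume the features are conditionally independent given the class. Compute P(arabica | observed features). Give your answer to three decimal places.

arabica: 0.8 × 0.55 × 0.35 × 0.55 = 0.0847
robusta: 0.2 × 0.4 × 0.3 × 0.15 = 0.0036
P(arabica | x) = 0.0847 / 0.0883 ≈ 0.959

0.959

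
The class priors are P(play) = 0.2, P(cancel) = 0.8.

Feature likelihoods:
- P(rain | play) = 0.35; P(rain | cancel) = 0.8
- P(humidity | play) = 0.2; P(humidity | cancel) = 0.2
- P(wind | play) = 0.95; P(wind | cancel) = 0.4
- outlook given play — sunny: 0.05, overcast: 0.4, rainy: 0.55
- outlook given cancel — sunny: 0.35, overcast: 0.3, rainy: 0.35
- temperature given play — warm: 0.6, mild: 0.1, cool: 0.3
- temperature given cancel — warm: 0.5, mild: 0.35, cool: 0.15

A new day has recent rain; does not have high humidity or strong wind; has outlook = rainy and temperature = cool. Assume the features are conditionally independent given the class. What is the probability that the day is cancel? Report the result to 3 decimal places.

0.972

play: 0.2 × 0.35 × (1−0.2) × (1−0.95) × 0.55 × 0.3 = 0.000462
cancel: 0.8 × 0.8 × (1−0.2) × (1−0.4) × 0.35 × 0.15 = 0.016128
P(cancel | x) = 0.016128 / 0.01659 ≈ 0.972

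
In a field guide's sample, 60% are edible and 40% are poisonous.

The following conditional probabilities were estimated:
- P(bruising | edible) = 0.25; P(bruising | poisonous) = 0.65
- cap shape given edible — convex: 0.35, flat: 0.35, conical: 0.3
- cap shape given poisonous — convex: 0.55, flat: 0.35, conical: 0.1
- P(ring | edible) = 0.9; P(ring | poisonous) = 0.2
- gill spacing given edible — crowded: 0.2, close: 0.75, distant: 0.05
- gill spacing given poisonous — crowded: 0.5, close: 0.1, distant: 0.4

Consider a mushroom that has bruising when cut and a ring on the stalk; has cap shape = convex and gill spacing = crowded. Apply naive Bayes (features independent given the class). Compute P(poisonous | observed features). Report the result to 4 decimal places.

0.6021

edible: 0.6 × 0.25 × 0.35 × 0.9 × 0.2 = 0.00945
poisonous: 0.4 × 0.65 × 0.55 × 0.2 × 0.5 = 0.0143
P(poisonous | x) = 0.0143 / 0.02375 ≈ 0.6021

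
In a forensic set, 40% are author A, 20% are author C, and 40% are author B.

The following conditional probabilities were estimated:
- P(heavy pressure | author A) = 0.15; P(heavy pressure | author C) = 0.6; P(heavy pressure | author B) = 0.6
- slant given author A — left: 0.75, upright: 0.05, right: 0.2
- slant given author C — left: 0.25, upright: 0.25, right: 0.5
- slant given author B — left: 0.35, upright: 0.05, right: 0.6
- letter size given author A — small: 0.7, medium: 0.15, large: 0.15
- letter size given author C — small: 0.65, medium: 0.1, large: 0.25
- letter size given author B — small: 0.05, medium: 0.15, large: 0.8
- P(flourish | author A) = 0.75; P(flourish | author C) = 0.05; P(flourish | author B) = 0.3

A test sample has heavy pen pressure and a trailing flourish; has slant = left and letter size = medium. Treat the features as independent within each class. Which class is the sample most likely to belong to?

author A

author A: 0.4 × 0.15 × 0.75 × 0.15 × 0.75 = 0.0050625
author C: 0.2 × 0.6 × 0.25 × 0.1 × 0.05 = 0.00015
author B: 0.4 × 0.6 × 0.35 × 0.15 × 0.3 = 0.00378
Highest score → author A.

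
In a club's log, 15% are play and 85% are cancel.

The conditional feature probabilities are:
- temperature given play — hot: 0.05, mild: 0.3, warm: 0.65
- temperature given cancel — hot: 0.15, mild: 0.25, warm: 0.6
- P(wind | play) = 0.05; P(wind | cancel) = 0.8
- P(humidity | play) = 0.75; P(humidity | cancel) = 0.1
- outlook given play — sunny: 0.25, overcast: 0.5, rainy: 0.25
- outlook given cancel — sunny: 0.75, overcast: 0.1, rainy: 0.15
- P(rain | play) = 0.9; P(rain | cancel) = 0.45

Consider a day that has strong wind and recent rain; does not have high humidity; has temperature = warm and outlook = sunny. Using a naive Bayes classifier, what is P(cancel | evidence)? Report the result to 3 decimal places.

play: 0.15 × 0.65 × 0.05 × (1−0.75) × 0.25 × 0.9 = 0.00027421875
cancel: 0.85 × 0.6 × 0.8 × (1−0.1) × 0.75 × 0.45 = 0.12393
P(cancel | x) = 0.12393 / 0.12420421875 ≈ 0.998

0.998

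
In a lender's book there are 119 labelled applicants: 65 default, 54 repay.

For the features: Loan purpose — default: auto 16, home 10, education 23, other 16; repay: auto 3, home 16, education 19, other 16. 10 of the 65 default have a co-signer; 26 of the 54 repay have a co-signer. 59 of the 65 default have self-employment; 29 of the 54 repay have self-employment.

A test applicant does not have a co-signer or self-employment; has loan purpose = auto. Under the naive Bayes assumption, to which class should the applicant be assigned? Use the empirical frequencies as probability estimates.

default

default: (65/119) × (16/65) × (55/65) × (6/65) ≈ 0.0105017
repay: (54/119) × (3/54) × (28/54) × (25/54) ≈ 0.0060518
Highest score → default.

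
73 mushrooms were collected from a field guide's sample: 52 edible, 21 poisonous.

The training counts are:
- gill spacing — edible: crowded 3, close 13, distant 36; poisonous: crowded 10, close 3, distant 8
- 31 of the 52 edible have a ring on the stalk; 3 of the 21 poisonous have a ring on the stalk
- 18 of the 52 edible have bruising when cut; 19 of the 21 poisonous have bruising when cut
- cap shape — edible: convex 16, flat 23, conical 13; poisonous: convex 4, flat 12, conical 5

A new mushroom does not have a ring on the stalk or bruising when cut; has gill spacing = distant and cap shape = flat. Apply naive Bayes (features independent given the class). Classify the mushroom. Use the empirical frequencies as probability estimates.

edible: (52/73) × (36/52) × (21/52) × (34/52) × (23/52) ≈ 0.0575964
poisonous: (21/73) × (8/21) × (18/21) × (2/21) × (12/21) ≈ 0.00511203
Highest score → edible.

edible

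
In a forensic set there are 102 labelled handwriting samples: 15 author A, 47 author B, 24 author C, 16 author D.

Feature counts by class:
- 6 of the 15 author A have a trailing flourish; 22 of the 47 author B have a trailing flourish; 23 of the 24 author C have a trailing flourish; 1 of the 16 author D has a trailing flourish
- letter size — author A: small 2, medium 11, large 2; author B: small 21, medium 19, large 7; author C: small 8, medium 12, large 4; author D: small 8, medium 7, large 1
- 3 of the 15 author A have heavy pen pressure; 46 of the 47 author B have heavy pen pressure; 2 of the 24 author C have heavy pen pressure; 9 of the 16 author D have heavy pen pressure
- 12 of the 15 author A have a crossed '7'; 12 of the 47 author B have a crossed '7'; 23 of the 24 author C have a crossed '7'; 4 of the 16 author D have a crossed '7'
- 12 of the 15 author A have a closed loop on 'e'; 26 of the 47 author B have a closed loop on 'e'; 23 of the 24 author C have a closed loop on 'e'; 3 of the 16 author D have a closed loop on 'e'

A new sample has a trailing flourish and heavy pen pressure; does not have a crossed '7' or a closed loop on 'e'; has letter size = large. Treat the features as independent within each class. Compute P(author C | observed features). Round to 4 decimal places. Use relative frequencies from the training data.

0.0005

author A: (15/102) × (6/15) × (2/15) × (3/15) × (3/15) × (3/15) ≈ 0.0000627451
author B: (47/102) × (22/47) × (7/47) × (46/47) × (35/47) × (21/47) ≈ 0.010461
author C: (24/102) × (23/24) × (4/24) × (2/24) × (1/24) × (1/24) ≈ 0.00000543717
author D: (16/102) × (1/16) × (1/16) × (9/16) × (12/16) × (13/16) ≈ 0.000210033
P(author C | x) = 0.00000543717 / 0.01073921527 ≈ 0.0005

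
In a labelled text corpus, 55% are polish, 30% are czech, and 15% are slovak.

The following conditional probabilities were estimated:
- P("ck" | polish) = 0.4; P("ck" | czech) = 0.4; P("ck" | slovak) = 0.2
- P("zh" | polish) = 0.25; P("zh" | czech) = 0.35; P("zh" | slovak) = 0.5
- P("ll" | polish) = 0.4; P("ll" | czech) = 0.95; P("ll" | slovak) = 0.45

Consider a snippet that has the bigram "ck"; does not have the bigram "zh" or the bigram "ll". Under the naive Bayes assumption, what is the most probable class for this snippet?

polish: 0.55 × 0.4 × (1−0.25) × (1−0.4) = 0.099
czech: 0.3 × 0.4 × (1−0.35) × (1−0.95) = 0.0039
slovak: 0.15 × 0.2 × (1−0.5) × (1−0.45) = 0.00825
Highest score → polish.

polish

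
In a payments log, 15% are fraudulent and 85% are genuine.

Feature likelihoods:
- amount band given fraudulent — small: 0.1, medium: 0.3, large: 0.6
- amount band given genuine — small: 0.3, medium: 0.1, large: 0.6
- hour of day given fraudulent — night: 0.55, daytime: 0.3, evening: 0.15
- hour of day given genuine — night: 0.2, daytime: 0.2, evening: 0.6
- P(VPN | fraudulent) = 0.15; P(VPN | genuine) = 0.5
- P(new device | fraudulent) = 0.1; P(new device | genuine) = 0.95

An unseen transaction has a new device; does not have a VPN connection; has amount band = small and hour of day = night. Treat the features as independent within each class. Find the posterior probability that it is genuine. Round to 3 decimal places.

fraudulent: 0.15 × 0.1 × 0.55 × (1−0.15) × 0.1 = 0.00070125
genuine: 0.85 × 0.3 × 0.2 × (1−0.5) × 0.95 = 0.024225
P(genuine | x) = 0.024225 / 0.02492625 ≈ 0.972

0.972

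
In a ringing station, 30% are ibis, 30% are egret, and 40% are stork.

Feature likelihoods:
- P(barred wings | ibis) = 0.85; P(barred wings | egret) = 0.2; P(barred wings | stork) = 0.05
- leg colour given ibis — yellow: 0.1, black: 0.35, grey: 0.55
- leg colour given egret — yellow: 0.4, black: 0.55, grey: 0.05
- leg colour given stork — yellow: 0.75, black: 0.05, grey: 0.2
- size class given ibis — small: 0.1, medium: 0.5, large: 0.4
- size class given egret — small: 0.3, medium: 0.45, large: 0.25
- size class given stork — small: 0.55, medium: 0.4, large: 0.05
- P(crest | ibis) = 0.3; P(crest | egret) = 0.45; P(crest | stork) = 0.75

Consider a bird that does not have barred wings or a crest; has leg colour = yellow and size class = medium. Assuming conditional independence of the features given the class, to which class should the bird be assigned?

stork

ibis: 0.3 × (1−0.85) × 0.1 × 0.5 × (1−0.3) = 0.001575
egret: 0.3 × (1−0.2) × 0.4 × 0.45 × (1−0.45) = 0.02376
stork: 0.4 × (1−0.05) × 0.75 × 0.4 × (1−0.75) = 0.0285
Highest score → stork.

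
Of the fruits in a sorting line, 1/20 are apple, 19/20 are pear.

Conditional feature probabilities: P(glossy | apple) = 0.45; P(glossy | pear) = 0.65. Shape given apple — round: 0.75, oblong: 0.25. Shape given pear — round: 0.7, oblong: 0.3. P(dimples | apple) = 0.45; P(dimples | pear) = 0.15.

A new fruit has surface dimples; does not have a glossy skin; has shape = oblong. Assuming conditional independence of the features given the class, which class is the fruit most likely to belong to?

apple: 0.05 × (1−0.45) × 0.25 × 0.45 = 0.00309375
pear: 0.95 × (1−0.65) × 0.3 × 0.15 = 0.0149625
Highest score → pear.

pear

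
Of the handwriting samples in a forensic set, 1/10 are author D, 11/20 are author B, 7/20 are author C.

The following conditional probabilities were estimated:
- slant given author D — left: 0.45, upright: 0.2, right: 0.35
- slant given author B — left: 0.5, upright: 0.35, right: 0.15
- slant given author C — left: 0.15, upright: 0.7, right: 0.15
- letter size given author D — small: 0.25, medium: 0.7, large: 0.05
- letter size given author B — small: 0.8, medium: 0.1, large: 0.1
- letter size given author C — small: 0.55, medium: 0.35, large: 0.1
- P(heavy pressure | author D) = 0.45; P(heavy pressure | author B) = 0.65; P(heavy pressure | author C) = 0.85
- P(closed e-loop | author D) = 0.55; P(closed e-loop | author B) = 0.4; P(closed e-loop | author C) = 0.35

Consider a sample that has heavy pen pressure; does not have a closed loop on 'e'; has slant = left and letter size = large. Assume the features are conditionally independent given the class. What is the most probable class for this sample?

author B

author D: 0.1 × 0.45 × 0.05 × 0.45 × (1−0.55) = 0.000455625
author B: 0.55 × 0.5 × 0.1 × 0.65 × (1−0.4) = 0.010725
author C: 0.35 × 0.15 × 0.1 × 0.85 × (1−0.35) = 0.002900625
Highest score → author B.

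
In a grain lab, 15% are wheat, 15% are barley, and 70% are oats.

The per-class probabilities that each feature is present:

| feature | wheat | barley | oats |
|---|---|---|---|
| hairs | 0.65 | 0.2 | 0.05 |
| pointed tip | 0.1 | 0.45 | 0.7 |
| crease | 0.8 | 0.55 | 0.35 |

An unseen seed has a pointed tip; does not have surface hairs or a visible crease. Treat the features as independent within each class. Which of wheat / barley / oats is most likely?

oats

wheat: 0.15 × (1−0.65) × 0.1 × (1−0.8) = 0.00105
barley: 0.15 × (1−0.2) × 0.45 × (1−0.55) = 0.0243
oats: 0.7 × (1−0.05) × 0.7 × (1−0.35) = 0.302575
Highest score → oats.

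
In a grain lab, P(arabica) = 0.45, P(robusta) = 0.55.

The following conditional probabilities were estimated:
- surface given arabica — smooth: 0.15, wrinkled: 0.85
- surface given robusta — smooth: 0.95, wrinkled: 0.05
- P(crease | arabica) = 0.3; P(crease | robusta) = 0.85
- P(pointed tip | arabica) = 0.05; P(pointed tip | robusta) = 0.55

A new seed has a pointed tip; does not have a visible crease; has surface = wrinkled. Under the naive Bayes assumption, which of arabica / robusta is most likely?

arabica: 0.45 × 0.85 × (1−0.3) × 0.05 = 0.0133875
robusta: 0.55 × 0.05 × (1−0.85) × 0.55 = 0.00226875
Highest score → arabica.

arabica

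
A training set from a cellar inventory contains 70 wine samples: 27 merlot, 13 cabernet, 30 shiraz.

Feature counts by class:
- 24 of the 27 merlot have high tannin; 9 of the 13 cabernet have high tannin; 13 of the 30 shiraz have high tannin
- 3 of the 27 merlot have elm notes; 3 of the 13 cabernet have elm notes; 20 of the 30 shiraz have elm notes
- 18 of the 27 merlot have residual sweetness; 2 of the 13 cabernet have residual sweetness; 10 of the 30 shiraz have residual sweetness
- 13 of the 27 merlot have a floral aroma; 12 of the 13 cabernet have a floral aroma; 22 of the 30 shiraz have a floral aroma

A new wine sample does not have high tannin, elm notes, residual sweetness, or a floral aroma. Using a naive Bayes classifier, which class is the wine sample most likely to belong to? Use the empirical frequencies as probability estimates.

merlot: (27/70) × (3/27) × (24/27) × (9/27) × (14/27) ≈ 0.00658436
cabernet: (13/70) × (4/13) × (10/13) × (11/13) × (1/13) ≈ 0.00286104
shiraz: (30/70) × (17/30) × (10/30) × (20/30) × (8/30) ≈ 0.0143915
Highest score → shiraz.

shiraz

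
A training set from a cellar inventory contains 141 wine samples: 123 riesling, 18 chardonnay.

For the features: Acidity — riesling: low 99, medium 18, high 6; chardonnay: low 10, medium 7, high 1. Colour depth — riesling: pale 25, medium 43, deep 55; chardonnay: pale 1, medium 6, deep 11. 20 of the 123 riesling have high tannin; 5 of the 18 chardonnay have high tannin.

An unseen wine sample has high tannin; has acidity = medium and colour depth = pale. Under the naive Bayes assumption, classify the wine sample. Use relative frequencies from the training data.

riesling

riesling: (123/141) × (18/123) × (25/123) × (20/123) ≈ 0.00421904
chardonnay: (18/141) × (7/18) × (1/18) × (5/18) ≈ 0.000766133
Highest score → riesling.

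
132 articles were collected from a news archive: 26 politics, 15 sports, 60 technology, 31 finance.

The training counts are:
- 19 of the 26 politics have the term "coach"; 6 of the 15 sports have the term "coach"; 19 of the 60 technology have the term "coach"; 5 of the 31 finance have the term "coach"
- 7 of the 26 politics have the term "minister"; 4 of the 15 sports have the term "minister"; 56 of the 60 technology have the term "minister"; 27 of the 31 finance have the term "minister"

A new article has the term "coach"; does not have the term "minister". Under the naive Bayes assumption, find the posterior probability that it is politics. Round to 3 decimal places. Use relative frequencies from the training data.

politics: (26/132) × (19/26) × (19/26) ≈ 0.105186
sports: (15/132) × (6/15) × (11/15) ≈ 0.0333333
technology: (60/132) × (19/60) × (4/60) ≈ 0.00959596
finance: (31/132) × (5/31) × (4/31) ≈ 0.00488759
P(politics | x) = 0.105186 / 0.15300285 ≈ 0.687

0.687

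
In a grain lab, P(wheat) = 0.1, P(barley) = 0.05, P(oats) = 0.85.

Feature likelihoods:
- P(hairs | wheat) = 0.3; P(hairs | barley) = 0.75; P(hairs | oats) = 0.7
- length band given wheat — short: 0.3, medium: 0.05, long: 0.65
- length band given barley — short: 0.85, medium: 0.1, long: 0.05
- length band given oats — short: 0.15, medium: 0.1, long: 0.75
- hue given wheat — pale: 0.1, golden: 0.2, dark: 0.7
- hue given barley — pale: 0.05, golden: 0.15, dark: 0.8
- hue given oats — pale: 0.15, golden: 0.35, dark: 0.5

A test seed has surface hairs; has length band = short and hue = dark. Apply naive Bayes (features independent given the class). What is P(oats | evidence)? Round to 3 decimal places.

0.584

wheat: 0.1 × 0.3 × 0.3 × 0.7 = 0.0063
barley: 0.05 × 0.75 × 0.85 × 0.8 = 0.0255
oats: 0.85 × 0.7 × 0.15 × 0.5 = 0.044625
P(oats | x) = 0.044625 / 0.076425 ≈ 0.584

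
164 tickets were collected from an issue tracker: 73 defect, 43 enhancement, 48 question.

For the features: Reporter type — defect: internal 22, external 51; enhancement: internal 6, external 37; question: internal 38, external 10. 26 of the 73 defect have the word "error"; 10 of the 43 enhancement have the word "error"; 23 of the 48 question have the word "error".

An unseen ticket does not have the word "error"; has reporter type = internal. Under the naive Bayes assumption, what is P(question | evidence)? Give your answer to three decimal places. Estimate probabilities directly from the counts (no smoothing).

defect: (73/164) × (22/73) × (47/73) ≈ 0.0863682
enhancement: (43/164) × (6/43) × (33/43) ≈ 0.0280771
question: (48/164) × (38/48) × (25/48) ≈ 0.120681
P(question | x) = 0.120681 / 0.2351263 ≈ 0.513

0.513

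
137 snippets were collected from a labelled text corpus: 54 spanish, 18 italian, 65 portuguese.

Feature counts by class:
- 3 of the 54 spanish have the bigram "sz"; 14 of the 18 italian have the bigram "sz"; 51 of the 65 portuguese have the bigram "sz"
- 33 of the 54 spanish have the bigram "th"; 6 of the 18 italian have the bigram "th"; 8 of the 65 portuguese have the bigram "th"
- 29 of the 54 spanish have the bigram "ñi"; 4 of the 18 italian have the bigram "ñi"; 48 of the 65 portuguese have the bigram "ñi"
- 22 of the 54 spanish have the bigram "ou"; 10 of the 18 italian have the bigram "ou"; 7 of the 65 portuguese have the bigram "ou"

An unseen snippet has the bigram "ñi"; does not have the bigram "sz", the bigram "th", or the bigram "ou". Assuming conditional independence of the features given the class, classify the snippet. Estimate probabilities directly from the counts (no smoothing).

portuguese

spanish: (54/137) × (51/54) × (21/54) × (29/54) × (32/54) ≈ 0.0460718
italian: (18/137) × (4/18) × (12/18) × (4/18) × (8/18) ≈ 0.00192244
portuguese: (65/137) × (14/65) × (57/65) × (48/65) × (58/65) ≈ 0.0590489
Highest score → portuguese.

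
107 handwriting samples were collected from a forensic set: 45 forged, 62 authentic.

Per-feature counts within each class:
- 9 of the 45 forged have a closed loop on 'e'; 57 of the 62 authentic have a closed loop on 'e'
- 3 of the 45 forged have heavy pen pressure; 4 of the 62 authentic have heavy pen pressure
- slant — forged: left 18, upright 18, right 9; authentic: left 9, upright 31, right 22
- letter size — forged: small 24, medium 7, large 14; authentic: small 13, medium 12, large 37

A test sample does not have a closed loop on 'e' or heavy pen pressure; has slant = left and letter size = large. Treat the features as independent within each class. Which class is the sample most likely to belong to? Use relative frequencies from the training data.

forged: (45/107) × (36/45) × (42/45) × (18/45) × (14/45) ≈ 0.0390779
authentic: (62/107) × (5/62) × (58/62) × (9/62) × (37/62) ≈ 0.0037869
Highest score → forged.

forged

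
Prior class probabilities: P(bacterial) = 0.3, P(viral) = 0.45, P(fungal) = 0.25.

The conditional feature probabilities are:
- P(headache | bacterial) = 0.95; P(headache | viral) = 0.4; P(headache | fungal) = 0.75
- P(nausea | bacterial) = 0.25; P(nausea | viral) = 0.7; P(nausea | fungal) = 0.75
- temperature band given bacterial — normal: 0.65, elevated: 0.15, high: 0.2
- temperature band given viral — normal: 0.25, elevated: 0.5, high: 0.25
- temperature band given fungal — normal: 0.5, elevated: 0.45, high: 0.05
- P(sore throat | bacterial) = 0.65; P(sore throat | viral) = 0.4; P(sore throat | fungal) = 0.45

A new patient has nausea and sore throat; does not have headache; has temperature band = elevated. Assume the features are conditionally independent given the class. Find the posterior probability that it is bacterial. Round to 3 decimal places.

bacterial: 0.3 × (1−0.95) × 0.25 × 0.15 × 0.65 = 0.000365625
viral: 0.45 × (1−0.4) × 0.7 × 0.5 × 0.4 = 0.0378
fungal: 0.25 × (1−0.75) × 0.75 × 0.45 × 0.45 = 0.0094921875
P(bacterial | x) = 0.000365625 / 0.0476578125 ≈ 0.008

0.008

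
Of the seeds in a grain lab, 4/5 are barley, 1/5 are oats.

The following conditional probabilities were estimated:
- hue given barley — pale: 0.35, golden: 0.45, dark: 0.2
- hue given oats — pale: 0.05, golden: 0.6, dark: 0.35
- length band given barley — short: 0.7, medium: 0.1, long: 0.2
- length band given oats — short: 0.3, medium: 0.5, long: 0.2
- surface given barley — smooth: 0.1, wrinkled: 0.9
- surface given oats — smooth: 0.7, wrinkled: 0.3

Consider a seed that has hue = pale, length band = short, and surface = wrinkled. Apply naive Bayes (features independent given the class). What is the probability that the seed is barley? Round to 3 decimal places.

0.995

barley: 0.8 × 0.35 × 0.7 × 0.9 = 0.1764
oats: 0.2 × 0.05 × 0.3 × 0.3 = 0.0009
P(barley | x) = 0.1764 / 0.1773 ≈ 0.995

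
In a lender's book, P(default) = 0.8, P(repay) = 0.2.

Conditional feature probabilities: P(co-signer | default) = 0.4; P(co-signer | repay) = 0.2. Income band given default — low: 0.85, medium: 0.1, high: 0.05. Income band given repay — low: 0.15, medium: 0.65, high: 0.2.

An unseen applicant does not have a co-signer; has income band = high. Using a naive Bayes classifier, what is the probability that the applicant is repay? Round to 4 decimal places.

default: 0.8 × (1−0.4) × 0.05 = 0.024
repay: 0.2 × (1−0.2) × 0.2 = 0.032
P(repay | x) = 0.032 / 0.056 ≈ 0.5714

0.5714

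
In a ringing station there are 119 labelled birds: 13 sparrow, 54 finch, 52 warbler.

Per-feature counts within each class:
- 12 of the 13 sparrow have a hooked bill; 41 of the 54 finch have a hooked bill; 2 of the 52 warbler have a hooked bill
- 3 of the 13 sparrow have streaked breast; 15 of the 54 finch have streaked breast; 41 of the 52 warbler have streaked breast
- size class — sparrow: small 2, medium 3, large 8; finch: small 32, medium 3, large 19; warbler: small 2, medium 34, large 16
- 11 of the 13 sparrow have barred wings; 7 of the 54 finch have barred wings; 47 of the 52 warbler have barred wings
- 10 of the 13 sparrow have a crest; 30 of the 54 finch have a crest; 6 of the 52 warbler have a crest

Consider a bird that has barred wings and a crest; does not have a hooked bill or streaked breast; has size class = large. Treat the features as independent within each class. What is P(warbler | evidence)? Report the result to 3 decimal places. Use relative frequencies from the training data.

sparrow: (13/119) × (1/13) × (10/13) × (8/13) × (11/13) × (10/13) ≈ 0.00258918
finch: (54/119) × (13/54) × (39/54) × (19/54) × (7/54) × (30/54) ≈ 0.00199921
warbler: (52/119) × (50/52) × (11/52) × (16/52) × (47/52) × (6/52) ≈ 0.00285214
P(warbler | x) = 0.00285214 / 0.00744053 ≈ 0.383

0.383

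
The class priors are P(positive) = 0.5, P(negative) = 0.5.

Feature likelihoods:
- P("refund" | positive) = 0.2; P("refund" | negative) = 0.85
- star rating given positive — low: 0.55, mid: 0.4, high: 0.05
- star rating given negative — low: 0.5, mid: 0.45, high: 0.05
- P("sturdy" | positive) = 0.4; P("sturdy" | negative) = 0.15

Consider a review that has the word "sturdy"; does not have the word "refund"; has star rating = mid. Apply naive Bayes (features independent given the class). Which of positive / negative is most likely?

positive

positive: 0.5 × (1−0.2) × 0.4 × 0.4 = 0.064
negative: 0.5 × (1−0.85) × 0.45 × 0.15 = 0.0050625
Highest score → positive.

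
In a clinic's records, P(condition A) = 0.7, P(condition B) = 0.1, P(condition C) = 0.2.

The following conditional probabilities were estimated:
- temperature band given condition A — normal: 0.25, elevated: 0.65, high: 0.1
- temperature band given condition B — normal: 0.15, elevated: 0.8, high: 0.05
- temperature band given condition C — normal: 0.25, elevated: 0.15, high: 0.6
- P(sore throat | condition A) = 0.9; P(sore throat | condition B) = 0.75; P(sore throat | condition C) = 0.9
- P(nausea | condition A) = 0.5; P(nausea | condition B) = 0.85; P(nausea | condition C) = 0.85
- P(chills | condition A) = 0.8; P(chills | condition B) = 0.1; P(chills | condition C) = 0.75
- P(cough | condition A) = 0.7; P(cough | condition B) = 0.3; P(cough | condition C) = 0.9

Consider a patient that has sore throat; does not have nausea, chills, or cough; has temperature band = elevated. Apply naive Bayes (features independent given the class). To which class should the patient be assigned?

condition A: 0.7 × 0.65 × 0.9 × (1−0.5) × (1−0.8) × (1−0.7) = 0.012285
condition B: 0.1 × 0.8 × 0.75 × (1−0.85) × (1−0.1) × (1−0.3) = 0.00567
condition C: 0.2 × 0.15 × 0.9 × (1−0.85) × (1−0.75) × (1−0.9) = 0.00010125
Highest score → condition A.

condition A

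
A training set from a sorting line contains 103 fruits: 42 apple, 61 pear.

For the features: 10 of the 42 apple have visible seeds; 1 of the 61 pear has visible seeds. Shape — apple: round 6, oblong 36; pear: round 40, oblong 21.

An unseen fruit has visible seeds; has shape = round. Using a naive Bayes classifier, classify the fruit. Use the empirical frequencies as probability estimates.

apple

apple: (42/103) × (10/42) × (6/42) ≈ 0.0138696
pear: (61/103) × (1/61) × (40/61) ≈ 0.00636639
Highest score → apple.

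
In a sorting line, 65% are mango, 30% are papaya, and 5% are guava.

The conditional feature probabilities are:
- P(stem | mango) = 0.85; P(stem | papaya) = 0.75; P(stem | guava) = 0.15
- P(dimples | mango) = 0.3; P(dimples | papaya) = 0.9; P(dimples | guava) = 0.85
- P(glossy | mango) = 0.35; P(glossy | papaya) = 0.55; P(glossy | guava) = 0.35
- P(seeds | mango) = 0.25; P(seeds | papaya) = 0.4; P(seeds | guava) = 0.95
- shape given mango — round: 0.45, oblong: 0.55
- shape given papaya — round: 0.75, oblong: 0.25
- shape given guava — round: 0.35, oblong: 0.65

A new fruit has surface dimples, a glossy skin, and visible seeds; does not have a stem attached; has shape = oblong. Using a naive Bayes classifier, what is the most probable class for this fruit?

guava

mango: 0.65 × (1−0.85) × 0.3 × 0.35 × 0.25 × 0.55 = 0.00140765625
papaya: 0.3 × (1−0.75) × 0.9 × 0.55 × 0.4 × 0.25 = 0.0037125
guava: 0.05 × (1−0.15) × 0.85 × 0.35 × 0.95 × 0.65 = 0.007807515625
Highest score → guava.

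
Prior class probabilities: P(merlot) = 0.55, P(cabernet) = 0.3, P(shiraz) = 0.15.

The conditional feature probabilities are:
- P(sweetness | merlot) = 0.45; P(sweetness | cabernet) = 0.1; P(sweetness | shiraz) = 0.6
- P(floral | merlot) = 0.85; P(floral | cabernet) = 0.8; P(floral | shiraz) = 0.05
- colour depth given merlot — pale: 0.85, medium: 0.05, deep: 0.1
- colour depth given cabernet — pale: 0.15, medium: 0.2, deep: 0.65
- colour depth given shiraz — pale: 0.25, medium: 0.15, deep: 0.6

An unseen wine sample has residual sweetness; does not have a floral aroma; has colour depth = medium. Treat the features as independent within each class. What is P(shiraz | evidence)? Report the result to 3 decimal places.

0.808

merlot: 0.55 × 0.45 × (1−0.85) × 0.05 = 0.00185625
cabernet: 0.3 × 0.1 × (1−0.8) × 0.2 = 0.0012
shiraz: 0.15 × 0.6 × (1−0.05) × 0.15 = 0.012825
P(shiraz | x) = 0.012825 / 0.01588125 ≈ 0.808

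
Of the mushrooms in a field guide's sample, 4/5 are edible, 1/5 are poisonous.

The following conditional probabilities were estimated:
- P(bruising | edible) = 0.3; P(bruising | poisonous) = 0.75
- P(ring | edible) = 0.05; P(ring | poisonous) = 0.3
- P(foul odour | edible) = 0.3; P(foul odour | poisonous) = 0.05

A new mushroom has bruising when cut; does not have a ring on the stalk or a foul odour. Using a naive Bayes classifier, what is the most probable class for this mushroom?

edible

edible: 0.8 × 0.3 × (1−0.05) × (1−0.3) = 0.1596
poisonous: 0.2 × 0.75 × (1−0.3) × (1−0.05) = 0.09975
Highest score → edible.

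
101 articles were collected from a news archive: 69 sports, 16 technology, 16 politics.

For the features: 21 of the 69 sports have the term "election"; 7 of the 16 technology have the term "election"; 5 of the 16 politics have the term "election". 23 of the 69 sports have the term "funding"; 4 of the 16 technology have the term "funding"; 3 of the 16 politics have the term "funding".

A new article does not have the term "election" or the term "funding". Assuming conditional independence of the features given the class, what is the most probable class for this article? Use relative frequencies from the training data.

sports

sports: (69/101) × (48/69) × (46/69) ≈ 0.316832
technology: (16/101) × (9/16) × (12/16) ≈ 0.0668317
politics: (16/101) × (11/16) × (13/16) ≈ 0.0884901
Highest score → sports.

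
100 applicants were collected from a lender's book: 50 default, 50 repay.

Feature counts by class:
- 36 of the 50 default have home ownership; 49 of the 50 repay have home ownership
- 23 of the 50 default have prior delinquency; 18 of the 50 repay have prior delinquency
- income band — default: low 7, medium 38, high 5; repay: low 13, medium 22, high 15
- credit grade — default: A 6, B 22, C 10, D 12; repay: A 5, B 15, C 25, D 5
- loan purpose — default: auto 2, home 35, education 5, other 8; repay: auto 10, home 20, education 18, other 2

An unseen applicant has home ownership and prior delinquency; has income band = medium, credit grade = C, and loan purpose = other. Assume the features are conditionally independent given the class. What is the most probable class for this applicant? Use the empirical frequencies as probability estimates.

default: (50/100) × (36/50) × (23/50) × (38/50) × (10/50) × (8/50) = 0.004027392
repay: (50/100) × (49/50) × (18/50) × (22/50) × (25/50) × (2/50) = 0.00155232
Highest score → default.

default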